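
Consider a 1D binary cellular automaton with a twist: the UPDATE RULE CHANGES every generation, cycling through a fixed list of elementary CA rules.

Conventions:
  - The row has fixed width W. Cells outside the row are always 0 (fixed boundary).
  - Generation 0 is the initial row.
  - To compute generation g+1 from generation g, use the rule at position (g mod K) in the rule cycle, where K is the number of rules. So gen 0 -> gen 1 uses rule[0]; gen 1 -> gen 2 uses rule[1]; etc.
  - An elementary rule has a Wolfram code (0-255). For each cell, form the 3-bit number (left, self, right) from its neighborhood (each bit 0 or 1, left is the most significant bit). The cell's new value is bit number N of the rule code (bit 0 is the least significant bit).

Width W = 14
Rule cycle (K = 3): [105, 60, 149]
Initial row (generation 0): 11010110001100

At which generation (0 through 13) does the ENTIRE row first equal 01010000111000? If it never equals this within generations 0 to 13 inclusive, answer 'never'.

Answer: 12

Derivation:
Gen 0: 11010110001100
Gen 1 (rule 105): 11101110101101
Gen 2 (rule 60): 10011001111011
Gen 3 (rule 149): 11000100110000
Gen 4 (rule 105): 11010000110111
Gen 5 (rule 60): 10111000101100
Gen 6 (rule 149): 10010110100011
Gen 7 (rule 105): 00001111001011
Gen 8 (rule 60): 00001000101110
Gen 9 (rule 149): 11101110100101
Gen 10 (rule 105): 10111011000010
Gen 11 (rule 60): 11100110100011
Gen 12 (rule 149): 01010000111000
Gen 13 (rule 105): 00100110101011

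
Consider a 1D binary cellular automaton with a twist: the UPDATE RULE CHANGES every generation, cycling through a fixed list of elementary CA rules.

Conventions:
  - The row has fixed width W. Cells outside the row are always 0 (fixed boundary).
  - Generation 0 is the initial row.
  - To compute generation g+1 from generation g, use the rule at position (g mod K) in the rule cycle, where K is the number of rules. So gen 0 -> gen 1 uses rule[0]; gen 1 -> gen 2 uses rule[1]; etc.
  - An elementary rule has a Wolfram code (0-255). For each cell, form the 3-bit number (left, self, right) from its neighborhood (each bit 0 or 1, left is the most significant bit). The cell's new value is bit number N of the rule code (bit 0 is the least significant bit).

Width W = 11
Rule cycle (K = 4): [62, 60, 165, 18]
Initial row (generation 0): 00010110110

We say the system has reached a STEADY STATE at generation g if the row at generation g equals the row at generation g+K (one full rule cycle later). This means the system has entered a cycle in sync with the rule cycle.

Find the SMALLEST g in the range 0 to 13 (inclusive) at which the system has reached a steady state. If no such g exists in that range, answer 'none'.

Answer: 8

Derivation:
Gen 0: 00010110110
Gen 1 (rule 62): 00111101101
Gen 2 (rule 60): 00100011011
Gen 3 (rule 165): 10101000100
Gen 4 (rule 18): 00000101010
Gen 5 (rule 62): 00001111111
Gen 6 (rule 60): 00001000000
Gen 7 (rule 165): 11101011111
Gen 8 (rule 18): 00000000000
Gen 9 (rule 62): 00000000000
Gen 10 (rule 60): 00000000000
Gen 11 (rule 165): 11111111111
Gen 12 (rule 18): 00000000000
Gen 13 (rule 62): 00000000000
Gen 14 (rule 60): 00000000000
Gen 15 (rule 165): 11111111111
Gen 16 (rule 18): 00000000000
Gen 17 (rule 62): 00000000000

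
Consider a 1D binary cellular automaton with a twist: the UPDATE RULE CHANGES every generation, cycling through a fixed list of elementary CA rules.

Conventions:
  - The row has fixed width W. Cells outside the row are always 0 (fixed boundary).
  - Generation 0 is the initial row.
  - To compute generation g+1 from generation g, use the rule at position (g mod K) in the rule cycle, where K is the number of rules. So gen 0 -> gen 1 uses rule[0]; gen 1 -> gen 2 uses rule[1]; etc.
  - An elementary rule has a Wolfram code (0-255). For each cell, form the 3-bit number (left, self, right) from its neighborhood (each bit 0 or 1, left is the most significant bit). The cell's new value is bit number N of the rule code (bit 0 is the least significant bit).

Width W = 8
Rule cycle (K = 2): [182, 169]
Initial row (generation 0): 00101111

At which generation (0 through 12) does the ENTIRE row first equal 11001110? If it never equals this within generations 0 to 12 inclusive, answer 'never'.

Gen 0: 00101111
Gen 1 (rule 182): 01110110
Gen 2 (rule 169): 01101100
Gen 3 (rule 182): 10010010
Gen 4 (rule 169): 00000000
Gen 5 (rule 182): 00000000
Gen 6 (rule 169): 11111111
Gen 7 (rule 182): 01111110
Gen 8 (rule 169): 01111100
Gen 9 (rule 182): 10111010
Gen 10 (rule 169): 01110100
Gen 11 (rule 182): 10101110
Gen 12 (rule 169): 01011100

Answer: never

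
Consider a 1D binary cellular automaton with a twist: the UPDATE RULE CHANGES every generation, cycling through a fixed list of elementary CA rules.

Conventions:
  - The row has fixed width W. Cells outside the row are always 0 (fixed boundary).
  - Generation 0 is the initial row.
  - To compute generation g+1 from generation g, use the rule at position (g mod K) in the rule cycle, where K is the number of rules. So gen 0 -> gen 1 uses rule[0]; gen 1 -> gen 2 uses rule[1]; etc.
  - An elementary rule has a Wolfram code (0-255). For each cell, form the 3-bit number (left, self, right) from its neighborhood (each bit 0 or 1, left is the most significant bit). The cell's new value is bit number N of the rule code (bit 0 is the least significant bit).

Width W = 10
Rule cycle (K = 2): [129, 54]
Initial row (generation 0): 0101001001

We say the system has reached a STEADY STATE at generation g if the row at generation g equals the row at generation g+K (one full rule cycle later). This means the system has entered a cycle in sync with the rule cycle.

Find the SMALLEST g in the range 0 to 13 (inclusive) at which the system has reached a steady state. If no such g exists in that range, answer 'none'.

Answer: 2

Derivation:
Gen 0: 0101001001
Gen 1 (rule 129): 0000000000
Gen 2 (rule 54): 0000000000
Gen 3 (rule 129): 1111111111
Gen 4 (rule 54): 0000000000
Gen 5 (rule 129): 1111111111
Gen 6 (rule 54): 0000000000
Gen 7 (rule 129): 1111111111
Gen 8 (rule 54): 0000000000
Gen 9 (rule 129): 1111111111
Gen 10 (rule 54): 0000000000
Gen 11 (rule 129): 1111111111
Gen 12 (rule 54): 0000000000
Gen 13 (rule 129): 1111111111
Gen 14 (rule 54): 0000000000
Gen 15 (rule 129): 1111111111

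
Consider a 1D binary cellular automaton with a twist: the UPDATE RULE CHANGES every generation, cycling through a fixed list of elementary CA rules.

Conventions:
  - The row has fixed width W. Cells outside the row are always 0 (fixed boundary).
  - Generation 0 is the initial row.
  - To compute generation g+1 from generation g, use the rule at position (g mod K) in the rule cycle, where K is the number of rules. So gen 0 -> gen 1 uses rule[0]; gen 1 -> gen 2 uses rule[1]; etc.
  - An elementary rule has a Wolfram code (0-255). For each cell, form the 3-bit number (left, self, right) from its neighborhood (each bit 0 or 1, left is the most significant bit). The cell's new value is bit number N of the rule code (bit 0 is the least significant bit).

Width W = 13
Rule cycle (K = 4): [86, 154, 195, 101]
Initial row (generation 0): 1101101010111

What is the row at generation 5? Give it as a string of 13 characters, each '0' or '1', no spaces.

Gen 0: 1101101010111
Gen 1 (rule 86): 0100101010001
Gen 2 (rule 154): 1011000001010
Gen 3 (rule 195): 0001011110000
Gen 4 (rule 101): 1101100010111
Gen 5 (rule 86): 0100110110001

Answer: 0100110110001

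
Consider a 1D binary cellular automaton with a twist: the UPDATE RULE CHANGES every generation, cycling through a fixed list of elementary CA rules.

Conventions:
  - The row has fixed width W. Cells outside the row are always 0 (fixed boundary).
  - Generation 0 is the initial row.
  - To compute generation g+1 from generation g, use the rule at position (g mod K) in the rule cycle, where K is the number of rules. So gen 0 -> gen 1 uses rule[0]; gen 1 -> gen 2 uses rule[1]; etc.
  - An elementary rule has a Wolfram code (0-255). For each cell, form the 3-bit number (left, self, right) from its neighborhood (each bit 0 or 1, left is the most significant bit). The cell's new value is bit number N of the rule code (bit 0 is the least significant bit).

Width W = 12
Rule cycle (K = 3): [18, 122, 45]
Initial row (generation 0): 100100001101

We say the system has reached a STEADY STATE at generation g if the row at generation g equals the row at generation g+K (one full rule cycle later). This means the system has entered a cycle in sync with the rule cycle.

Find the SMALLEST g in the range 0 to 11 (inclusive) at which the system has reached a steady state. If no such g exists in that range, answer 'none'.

Answer: 7

Derivation:
Gen 0: 100100001101
Gen 1 (rule 18): 011010010000
Gen 2 (rule 122): 111101101000
Gen 3 (rule 45): 100011011011
Gen 4 (rule 18): 010100000000
Gen 5 (rule 122): 101010000000
Gen 6 (rule 45): 111110111111
Gen 7 (rule 18): 000000000000
Gen 8 (rule 122): 000000000000
Gen 9 (rule 45): 111111111111
Gen 10 (rule 18): 000000000000
Gen 11 (rule 122): 000000000000
Gen 12 (rule 45): 111111111111
Gen 13 (rule 18): 000000000000
Gen 14 (rule 122): 000000000000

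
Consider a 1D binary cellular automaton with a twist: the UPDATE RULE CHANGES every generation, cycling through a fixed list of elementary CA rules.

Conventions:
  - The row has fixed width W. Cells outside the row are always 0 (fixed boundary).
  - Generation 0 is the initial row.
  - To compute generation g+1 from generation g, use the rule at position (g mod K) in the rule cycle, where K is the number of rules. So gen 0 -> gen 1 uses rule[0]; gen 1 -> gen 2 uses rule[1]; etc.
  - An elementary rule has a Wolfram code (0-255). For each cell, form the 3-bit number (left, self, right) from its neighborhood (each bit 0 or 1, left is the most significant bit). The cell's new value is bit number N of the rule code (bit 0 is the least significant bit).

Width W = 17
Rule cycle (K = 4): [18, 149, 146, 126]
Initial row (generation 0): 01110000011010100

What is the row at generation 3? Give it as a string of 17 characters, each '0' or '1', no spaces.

Gen 0: 01110000011010100
Gen 1 (rule 18): 10001000100000010
Gen 2 (rule 149): 11101110111111011
Gen 3 (rule 146): 01000100011110000

Answer: 01000100011110000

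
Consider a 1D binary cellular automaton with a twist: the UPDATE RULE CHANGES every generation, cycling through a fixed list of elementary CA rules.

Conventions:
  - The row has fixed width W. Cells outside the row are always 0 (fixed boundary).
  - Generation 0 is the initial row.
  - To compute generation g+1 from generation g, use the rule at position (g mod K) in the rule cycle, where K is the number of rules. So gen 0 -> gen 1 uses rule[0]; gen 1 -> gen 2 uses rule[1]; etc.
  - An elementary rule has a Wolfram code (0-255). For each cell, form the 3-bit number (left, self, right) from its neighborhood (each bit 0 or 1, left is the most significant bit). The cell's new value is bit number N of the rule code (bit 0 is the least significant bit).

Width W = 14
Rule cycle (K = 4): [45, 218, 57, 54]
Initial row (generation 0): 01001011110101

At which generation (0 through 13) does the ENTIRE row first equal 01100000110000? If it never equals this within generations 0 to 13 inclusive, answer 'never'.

Answer: 3

Derivation:
Gen 0: 01001011110101
Gen 1 (rule 45): 01001110001111
Gen 2 (rule 218): 10111111011111
Gen 3 (rule 57): 01100000110000
Gen 4 (rule 54): 10010001001000
Gen 5 (rule 45): 10010101001011
Gen 6 (rule 218): 01100000110011
Gen 7 (rule 57): 01011110101010
Gen 8 (rule 54): 11100001111111
Gen 9 (rule 45): 10001101000000
Gen 10 (rule 218): 01011100100000
Gen 11 (rule 57): 00110010011111
Gen 12 (rule 54): 01001111100000
Gen 13 (rule 45): 01001000001111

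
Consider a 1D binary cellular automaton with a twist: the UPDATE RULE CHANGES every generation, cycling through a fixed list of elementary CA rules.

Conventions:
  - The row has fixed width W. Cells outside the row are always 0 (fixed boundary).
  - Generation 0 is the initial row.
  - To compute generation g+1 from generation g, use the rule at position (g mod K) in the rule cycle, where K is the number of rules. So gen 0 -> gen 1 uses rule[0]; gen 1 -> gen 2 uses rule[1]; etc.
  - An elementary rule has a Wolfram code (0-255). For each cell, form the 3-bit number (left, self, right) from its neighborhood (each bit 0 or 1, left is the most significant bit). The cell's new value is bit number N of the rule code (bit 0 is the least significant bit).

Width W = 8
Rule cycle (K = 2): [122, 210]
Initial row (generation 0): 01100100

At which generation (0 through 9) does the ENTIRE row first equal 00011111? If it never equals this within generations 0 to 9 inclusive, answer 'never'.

Gen 0: 01100100
Gen 1 (rule 122): 11111010
Gen 2 (rule 210): 01111001
Gen 3 (rule 122): 11001110
Gen 4 (rule 210): 01110111
Gen 5 (rule 122): 11011101
Gen 6 (rule 210): 01001100
Gen 7 (rule 122): 10111110
Gen 8 (rule 210): 00011111
Gen 9 (rule 122): 00110001

Answer: 8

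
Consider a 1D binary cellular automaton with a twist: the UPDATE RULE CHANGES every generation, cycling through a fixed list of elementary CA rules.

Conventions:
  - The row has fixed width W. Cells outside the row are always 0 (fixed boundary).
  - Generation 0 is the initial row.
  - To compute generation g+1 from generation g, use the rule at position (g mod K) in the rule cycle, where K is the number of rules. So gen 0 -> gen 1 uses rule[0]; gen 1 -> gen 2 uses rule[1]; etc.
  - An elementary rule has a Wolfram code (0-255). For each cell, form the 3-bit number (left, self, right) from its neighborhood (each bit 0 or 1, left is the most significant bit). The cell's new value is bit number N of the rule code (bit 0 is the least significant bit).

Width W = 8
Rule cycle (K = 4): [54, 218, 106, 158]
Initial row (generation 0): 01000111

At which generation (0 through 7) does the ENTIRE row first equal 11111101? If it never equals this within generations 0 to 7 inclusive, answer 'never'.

Answer: 6

Derivation:
Gen 0: 01000111
Gen 1 (rule 54): 11101000
Gen 2 (rule 218): 11100100
Gen 3 (rule 106): 10101000
Gen 4 (rule 158): 10101100
Gen 5 (rule 54): 11110010
Gen 6 (rule 218): 11111101
Gen 7 (rule 106): 10000110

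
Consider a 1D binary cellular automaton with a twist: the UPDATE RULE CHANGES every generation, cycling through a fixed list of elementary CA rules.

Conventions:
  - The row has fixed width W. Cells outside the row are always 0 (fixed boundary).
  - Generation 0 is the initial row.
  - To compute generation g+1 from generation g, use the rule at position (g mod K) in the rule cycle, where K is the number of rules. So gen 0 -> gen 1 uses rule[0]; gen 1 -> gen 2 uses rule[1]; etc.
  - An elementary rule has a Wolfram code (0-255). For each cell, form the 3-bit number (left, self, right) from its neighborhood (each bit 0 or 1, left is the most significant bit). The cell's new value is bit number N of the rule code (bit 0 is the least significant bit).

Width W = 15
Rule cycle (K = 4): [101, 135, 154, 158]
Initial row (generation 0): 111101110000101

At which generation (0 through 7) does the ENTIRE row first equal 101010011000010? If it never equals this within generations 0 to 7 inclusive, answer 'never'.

Answer: 6

Derivation:
Gen 0: 111101110000101
Gen 1 (rule 101): 000110010110111
Gen 2 (rule 135): 111000110000010
Gen 3 (rule 154): 110101101000101
Gen 4 (rule 158): 100101001101101
Gen 5 (rule 101): 100111000110111
Gen 6 (rule 135): 101010011000010
Gen 7 (rule 154): 000001110100101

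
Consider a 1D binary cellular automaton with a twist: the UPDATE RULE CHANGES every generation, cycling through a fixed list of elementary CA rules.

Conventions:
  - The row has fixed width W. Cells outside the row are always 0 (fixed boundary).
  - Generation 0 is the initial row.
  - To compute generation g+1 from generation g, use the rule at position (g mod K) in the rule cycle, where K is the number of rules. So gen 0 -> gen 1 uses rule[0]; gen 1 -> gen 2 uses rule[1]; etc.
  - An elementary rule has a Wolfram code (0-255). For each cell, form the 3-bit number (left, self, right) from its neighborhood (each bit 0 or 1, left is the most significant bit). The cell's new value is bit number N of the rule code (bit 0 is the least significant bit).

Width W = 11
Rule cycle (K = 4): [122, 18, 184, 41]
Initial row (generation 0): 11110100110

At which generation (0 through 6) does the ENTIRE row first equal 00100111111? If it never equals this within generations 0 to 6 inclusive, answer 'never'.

Gen 0: 11110100110
Gen 1 (rule 122): 10011011111
Gen 2 (rule 18): 01100000000
Gen 3 (rule 184): 01010000000
Gen 4 (rule 41): 00100111111
Gen 5 (rule 122): 01011100001
Gen 6 (rule 18): 10000010010

Answer: 4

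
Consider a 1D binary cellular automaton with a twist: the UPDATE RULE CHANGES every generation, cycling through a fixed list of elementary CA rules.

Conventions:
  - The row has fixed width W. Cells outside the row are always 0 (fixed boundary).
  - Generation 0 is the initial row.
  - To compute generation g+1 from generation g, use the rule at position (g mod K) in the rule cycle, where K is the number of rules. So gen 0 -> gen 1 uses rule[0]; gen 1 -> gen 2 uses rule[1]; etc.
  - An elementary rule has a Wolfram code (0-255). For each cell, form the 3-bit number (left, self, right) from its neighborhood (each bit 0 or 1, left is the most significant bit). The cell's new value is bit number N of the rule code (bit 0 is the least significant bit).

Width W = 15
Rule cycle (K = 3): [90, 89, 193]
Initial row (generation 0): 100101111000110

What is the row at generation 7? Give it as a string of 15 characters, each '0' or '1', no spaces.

Gen 0: 100101111000110
Gen 1 (rule 90): 011001001101111
Gen 2 (rule 89): 011100101101001
Gen 3 (rule 193): 001100000100000
Gen 4 (rule 90): 011110001010000
Gen 5 (rule 89): 010011100001111
Gen 6 (rule 193): 000001101100111
Gen 7 (rule 90): 000011101111101

Answer: 000011101111101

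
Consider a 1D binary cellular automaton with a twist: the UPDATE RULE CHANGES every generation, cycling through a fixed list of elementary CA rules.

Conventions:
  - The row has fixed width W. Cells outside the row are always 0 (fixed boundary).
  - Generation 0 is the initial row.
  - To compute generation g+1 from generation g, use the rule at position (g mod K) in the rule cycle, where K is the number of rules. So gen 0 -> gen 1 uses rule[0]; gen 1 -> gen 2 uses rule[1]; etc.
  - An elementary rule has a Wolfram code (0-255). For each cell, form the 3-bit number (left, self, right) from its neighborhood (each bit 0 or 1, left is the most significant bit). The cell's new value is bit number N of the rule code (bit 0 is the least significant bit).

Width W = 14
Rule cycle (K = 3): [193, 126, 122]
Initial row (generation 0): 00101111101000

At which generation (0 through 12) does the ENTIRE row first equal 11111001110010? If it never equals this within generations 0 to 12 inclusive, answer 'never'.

Answer: never

Derivation:
Gen 0: 00101111101000
Gen 1 (rule 193): 10000111100011
Gen 2 (rule 126): 11001100110111
Gen 3 (rule 122): 11111111111101
Gen 4 (rule 193): 01111111111100
Gen 5 (rule 126): 11000000000110
Gen 6 (rule 122): 11100000001111
Gen 7 (rule 193): 01101111100111
Gen 8 (rule 126): 11111000111101
Gen 9 (rule 122): 10001101100110
Gen 10 (rule 193): 00100100100010
Gen 11 (rule 126): 01111111110111
Gen 12 (rule 122): 11000000011101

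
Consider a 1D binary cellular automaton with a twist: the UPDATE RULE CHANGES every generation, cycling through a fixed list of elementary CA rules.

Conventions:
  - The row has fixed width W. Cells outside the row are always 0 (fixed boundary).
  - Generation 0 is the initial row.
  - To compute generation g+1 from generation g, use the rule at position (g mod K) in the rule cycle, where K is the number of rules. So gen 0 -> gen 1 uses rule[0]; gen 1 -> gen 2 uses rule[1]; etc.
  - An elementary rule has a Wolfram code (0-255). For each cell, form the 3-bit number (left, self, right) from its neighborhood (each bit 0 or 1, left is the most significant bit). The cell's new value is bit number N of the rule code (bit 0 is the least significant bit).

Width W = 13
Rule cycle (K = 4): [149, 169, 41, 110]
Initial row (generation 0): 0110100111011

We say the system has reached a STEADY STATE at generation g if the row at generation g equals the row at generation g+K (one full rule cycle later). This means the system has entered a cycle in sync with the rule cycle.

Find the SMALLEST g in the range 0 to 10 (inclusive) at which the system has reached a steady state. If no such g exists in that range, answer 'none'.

Gen 0: 0110100111011
Gen 1 (rule 149): 0000110010000
Gen 2 (rule 169): 1110100000111
Gen 3 (rule 41): 1001001110100
Gen 4 (rule 110): 1011011011100
Gen 5 (rule 149): 1000000001011
Gen 6 (rule 169): 0011111100110
Gen 7 (rule 41): 1010000000100
Gen 8 (rule 110): 1110000001100
Gen 9 (rule 149): 0101111100011
Gen 10 (rule 169): 0011111001010
Gen 11 (rule 41): 1010000000100
Gen 12 (rule 110): 1110000001100
Gen 13 (rule 149): 0101111100011
Gen 14 (rule 169): 0011111001010

Answer: 7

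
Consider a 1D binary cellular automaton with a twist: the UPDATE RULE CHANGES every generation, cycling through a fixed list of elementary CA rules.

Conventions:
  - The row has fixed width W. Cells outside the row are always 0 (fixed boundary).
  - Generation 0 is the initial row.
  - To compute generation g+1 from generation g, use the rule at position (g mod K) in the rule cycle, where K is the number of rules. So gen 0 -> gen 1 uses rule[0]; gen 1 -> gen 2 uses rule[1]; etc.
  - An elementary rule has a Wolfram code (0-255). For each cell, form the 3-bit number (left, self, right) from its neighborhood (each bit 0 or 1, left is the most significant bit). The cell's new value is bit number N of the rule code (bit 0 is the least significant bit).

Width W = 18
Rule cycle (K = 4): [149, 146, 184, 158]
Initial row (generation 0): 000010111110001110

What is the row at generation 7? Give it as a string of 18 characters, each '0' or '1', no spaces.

Gen 0: 000010111110001110
Gen 1 (rule 149): 111010011101100101
Gen 2 (rule 146): 010001101000011000
Gen 3 (rule 184): 001001010100010100
Gen 4 (rule 158): 011111010110110110
Gen 5 (rule 149): 001110010000000001
Gen 6 (rule 146): 010101101000000010
Gen 7 (rule 184): 001011010100000001

Answer: 001011010100000001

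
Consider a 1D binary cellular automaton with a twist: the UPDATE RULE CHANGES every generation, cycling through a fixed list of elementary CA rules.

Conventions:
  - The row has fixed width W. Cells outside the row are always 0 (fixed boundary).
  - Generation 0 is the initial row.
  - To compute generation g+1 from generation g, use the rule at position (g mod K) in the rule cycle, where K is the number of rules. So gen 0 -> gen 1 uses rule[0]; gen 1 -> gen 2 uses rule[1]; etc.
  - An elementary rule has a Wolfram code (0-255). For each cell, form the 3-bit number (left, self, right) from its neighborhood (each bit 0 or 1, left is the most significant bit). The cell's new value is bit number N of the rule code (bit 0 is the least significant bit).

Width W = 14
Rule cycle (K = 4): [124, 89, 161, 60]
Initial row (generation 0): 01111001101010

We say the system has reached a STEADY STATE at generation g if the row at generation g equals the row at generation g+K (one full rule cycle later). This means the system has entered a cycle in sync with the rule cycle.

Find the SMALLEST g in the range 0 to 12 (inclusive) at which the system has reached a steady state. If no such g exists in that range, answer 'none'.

Gen 0: 01111001101010
Gen 1 (rule 124): 01001101111111
Gen 2 (rule 89): 00101101000001
Gen 3 (rule 161): 10010010011100
Gen 4 (rule 60): 11011011010010
Gen 5 (rule 124): 11111111111011
Gen 6 (rule 89): 10000000001011
Gen 7 (rule 161): 00111111100100
Gen 8 (rule 60): 00100000010110
Gen 9 (rule 124): 00110000011111
Gen 10 (rule 89): 10111111010001
Gen 11 (rule 161): 01011110100100
Gen 12 (rule 60): 01110001110110
Gen 13 (rule 124): 01011001011111
Gen 14 (rule 89): 00011100010001
Gen 15 (rule 161): 11001001000100
Gen 16 (rule 60): 10101101100110

Answer: none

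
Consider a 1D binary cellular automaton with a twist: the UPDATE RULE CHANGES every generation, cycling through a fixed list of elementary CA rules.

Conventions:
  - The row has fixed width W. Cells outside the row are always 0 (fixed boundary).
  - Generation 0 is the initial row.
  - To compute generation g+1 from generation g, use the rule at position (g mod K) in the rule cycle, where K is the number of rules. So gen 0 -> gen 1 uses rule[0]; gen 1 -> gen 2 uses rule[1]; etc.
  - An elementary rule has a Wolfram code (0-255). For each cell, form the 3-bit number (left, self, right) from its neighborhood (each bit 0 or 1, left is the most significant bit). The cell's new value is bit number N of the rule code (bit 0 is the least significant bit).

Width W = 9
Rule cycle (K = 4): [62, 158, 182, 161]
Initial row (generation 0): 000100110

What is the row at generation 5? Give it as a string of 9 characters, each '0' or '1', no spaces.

Gen 0: 000100110
Gen 1 (rule 62): 001111101
Gen 2 (rule 158): 011111001
Gen 3 (rule 182): 101110111
Gen 4 (rule 161): 010101010
Gen 5 (rule 62): 111111111

Answer: 111111111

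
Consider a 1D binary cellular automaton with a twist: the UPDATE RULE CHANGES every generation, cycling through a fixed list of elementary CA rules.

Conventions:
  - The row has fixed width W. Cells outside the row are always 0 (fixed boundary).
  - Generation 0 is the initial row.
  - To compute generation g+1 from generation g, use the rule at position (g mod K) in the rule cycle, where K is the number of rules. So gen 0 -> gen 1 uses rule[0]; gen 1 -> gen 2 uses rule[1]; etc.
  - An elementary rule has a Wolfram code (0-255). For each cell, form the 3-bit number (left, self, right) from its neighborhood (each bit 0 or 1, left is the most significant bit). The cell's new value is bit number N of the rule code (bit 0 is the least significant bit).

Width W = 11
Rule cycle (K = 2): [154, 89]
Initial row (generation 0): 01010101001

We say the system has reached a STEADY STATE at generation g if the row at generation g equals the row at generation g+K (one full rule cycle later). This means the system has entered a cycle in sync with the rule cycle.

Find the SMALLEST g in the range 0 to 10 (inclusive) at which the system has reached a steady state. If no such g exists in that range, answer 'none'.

Answer: 5

Derivation:
Gen 0: 01010101001
Gen 1 (rule 154): 10000000110
Gen 2 (rule 89): 01111110111
Gen 3 (rule 154): 11111100110
Gen 4 (rule 89): 10000110111
Gen 5 (rule 154): 01001100110
Gen 6 (rule 89): 00101110111
Gen 7 (rule 154): 01001100110
Gen 8 (rule 89): 00101110111
Gen 9 (rule 154): 01001100110
Gen 10 (rule 89): 00101110111
Gen 11 (rule 154): 01001100110
Gen 12 (rule 89): 00101110111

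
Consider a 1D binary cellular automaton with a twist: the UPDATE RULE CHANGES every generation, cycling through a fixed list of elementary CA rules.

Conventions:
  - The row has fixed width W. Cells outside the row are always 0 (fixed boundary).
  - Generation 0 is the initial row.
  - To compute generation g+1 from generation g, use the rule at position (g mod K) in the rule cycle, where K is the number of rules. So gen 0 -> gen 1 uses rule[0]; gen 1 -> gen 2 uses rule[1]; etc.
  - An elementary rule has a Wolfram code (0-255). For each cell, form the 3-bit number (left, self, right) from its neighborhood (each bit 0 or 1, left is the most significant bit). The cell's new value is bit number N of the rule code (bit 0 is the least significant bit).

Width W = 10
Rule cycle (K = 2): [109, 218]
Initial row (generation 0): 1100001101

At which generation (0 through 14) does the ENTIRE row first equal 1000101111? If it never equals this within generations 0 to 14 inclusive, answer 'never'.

Gen 0: 1100001101
Gen 1 (rule 109): 1101101111
Gen 2 (rule 218): 1101101111
Gen 3 (rule 109): 1111111001
Gen 4 (rule 218): 1111111110
Gen 5 (rule 109): 1000000010
Gen 6 (rule 218): 0100000101
Gen 7 (rule 109): 0101110111
Gen 8 (rule 218): 1001110111
Gen 9 (rule 109): 1001011101
Gen 10 (rule 218): 0110011100
Gen 11 (rule 109): 0110010101
Gen 12 (rule 218): 1111100000
Gen 13 (rule 109): 1000101111
Gen 14 (rule 218): 0101001111

Answer: 13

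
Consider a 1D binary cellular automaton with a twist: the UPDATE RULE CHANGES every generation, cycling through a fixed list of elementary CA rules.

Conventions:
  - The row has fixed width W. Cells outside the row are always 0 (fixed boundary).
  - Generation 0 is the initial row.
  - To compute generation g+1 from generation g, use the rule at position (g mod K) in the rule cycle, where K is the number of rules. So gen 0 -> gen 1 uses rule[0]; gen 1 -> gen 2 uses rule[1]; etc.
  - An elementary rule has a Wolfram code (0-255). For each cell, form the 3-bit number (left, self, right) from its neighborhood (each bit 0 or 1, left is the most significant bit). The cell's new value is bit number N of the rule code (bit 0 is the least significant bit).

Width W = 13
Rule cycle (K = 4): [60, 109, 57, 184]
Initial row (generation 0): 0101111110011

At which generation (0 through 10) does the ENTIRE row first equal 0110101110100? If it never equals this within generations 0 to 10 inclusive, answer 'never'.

Answer: 8

Derivation:
Gen 0: 0101111110011
Gen 1 (rule 60): 0111000001010
Gen 2 (rule 109): 0101011101110
Gen 3 (rule 57): 0010110011001
Gen 4 (rule 184): 0001101010100
Gen 5 (rule 60): 0001011111110
Gen 6 (rule 109): 1101110000010
Gen 7 (rule 57): 1011001111001
Gen 8 (rule 184): 0110101110100
Gen 9 (rule 60): 0101111001110
Gen 10 (rule 109): 0111001001010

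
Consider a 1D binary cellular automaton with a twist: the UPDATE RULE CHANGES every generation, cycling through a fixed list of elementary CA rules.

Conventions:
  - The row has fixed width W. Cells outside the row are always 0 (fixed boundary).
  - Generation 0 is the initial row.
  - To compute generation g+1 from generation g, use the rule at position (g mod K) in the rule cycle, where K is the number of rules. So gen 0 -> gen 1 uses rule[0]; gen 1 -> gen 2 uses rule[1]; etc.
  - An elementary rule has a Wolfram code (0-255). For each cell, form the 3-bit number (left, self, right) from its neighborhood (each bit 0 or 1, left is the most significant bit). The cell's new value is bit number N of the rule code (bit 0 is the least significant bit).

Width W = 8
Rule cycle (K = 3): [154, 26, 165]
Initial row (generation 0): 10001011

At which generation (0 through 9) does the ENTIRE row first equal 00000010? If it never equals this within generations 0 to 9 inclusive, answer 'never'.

Answer: never

Derivation:
Gen 0: 10001011
Gen 1 (rule 154): 01010010
Gen 2 (rule 26): 10001101
Gen 3 (rule 165): 10100011
Gen 4 (rule 154): 00010110
Gen 5 (rule 26): 00100101
Gen 6 (rule 165): 10100111
Gen 7 (rule 154): 00011110
Gen 8 (rule 26): 00110001
Gen 9 (rule 165): 10000101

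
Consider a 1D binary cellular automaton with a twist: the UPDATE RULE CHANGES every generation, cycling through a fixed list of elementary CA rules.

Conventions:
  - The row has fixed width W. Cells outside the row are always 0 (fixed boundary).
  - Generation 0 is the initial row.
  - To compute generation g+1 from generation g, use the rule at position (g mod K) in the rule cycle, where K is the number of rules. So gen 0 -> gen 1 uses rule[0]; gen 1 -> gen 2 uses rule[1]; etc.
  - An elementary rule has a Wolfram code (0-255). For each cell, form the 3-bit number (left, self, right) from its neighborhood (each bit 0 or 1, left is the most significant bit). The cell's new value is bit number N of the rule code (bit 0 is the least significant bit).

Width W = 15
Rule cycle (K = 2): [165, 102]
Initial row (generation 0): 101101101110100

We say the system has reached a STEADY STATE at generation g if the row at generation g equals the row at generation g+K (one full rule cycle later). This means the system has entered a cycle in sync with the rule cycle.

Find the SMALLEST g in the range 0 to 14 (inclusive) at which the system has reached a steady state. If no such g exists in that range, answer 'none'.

Answer: none

Derivation:
Gen 0: 101101101110100
Gen 1 (rule 165): 110010010101101
Gen 2 (rule 102): 010110111110111
Gen 3 (rule 165): 011001011101010
Gen 4 (rule 102): 101011100111110
Gen 5 (rule 165): 111101000011100
Gen 6 (rule 102): 000111000100100
Gen 7 (rule 165): 110010010100101
Gen 8 (rule 102): 010110111101111
Gen 9 (rule 165): 011001011010110
Gen 10 (rule 102): 101011101111010
Gen 11 (rule 165): 111101010110110
Gen 12 (rule 102): 000111111011010
Gen 13 (rule 165): 110011110100110
Gen 14 (rule 102): 010100011101010
Gen 15 (rule 165): 011101001011110
Gen 16 (rule 102): 100111011100010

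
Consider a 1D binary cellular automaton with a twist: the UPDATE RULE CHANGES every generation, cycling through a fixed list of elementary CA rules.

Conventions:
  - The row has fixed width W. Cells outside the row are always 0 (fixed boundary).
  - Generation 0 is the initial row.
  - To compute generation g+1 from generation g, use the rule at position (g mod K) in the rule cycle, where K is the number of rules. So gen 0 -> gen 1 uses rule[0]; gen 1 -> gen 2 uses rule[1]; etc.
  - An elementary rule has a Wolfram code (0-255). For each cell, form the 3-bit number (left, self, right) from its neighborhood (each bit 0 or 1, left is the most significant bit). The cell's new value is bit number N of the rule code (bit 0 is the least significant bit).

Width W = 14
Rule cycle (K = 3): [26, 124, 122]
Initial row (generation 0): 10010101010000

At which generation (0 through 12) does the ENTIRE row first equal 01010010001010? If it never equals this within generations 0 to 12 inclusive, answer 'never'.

Answer: never

Derivation:
Gen 0: 10010101010000
Gen 1 (rule 26): 01100000001000
Gen 2 (rule 124): 01110000001100
Gen 3 (rule 122): 11011000011110
Gen 4 (rule 26): 10010100110001
Gen 5 (rule 124): 11011110111001
Gen 6 (rule 122): 11110011101110
Gen 7 (rule 26): 10001110001001
Gen 8 (rule 124): 11001011001101
Gen 9 (rule 122): 11110111111110
Gen 10 (rule 26): 10000100000001
Gen 11 (rule 124): 11000110000001
Gen 12 (rule 122): 11101111000010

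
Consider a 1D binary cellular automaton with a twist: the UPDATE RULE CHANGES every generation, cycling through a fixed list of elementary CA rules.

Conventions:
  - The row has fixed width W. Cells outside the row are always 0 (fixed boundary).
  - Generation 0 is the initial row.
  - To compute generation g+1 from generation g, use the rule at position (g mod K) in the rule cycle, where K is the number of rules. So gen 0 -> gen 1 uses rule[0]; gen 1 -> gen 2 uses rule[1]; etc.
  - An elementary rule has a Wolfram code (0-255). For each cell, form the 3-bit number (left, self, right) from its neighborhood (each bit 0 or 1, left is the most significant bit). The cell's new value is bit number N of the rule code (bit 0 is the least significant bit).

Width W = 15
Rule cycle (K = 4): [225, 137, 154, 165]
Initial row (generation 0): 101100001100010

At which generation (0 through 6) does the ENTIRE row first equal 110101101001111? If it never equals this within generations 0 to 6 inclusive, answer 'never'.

Answer: never

Derivation:
Gen 0: 101100001100010
Gen 1 (rule 225): 010101100101000
Gen 2 (rule 137): 000001000000011
Gen 3 (rule 154): 000010100000110
Gen 4 (rule 165): 111011101110000
Gen 5 (rule 225): 011101110110111
Gen 6 (rule 137): 011001100100110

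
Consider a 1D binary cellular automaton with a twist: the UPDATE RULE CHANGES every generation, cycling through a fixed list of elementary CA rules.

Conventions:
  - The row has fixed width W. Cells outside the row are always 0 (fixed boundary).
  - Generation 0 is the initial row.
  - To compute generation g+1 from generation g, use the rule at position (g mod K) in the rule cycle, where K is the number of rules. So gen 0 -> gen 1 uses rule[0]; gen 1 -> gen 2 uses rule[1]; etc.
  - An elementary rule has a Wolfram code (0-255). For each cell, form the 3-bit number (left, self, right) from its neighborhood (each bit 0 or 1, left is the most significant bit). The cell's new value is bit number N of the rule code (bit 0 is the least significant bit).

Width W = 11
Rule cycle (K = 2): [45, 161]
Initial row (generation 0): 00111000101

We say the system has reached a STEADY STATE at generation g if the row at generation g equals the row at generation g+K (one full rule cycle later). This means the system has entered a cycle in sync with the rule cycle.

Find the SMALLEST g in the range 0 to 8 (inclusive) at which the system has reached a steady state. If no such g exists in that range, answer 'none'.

Gen 0: 00111000101
Gen 1 (rule 45): 10100010111
Gen 2 (rule 161): 01001001010
Gen 3 (rule 45): 01001001110
Gen 4 (rule 161): 00000000100
Gen 5 (rule 45): 11111110101
Gen 6 (rule 161): 01111101010
Gen 7 (rule 45): 01000011110
Gen 8 (rule 161): 00011001100
Gen 9 (rule 45): 11010001001
Gen 10 (rule 161): 00100100000

Answer: none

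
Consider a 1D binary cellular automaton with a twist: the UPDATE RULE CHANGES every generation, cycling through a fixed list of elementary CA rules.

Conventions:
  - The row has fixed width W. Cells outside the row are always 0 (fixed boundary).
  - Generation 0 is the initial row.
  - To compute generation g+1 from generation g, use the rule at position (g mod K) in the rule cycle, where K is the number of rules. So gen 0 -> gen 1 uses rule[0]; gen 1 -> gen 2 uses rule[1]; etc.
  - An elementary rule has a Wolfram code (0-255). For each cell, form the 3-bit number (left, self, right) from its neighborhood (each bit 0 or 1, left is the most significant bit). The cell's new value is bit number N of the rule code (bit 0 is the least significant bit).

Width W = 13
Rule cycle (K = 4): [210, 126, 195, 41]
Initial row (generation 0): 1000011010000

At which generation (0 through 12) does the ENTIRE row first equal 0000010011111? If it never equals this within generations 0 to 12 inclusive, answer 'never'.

Gen 0: 1000011010000
Gen 1 (rule 210): 0100101001000
Gen 2 (rule 126): 1111111111100
Gen 3 (rule 195): 0111111111101
Gen 4 (rule 41): 0100000000010
Gen 5 (rule 210): 1010000000101
Gen 6 (rule 126): 1111000001111
Gen 7 (rule 195): 0111011110111
Gen 8 (rule 41): 0100110001100
Gen 9 (rule 210): 1011011010110
Gen 10 (rule 126): 1111111111111
Gen 11 (rule 195): 0111111111111
Gen 12 (rule 41): 0100000000000

Answer: never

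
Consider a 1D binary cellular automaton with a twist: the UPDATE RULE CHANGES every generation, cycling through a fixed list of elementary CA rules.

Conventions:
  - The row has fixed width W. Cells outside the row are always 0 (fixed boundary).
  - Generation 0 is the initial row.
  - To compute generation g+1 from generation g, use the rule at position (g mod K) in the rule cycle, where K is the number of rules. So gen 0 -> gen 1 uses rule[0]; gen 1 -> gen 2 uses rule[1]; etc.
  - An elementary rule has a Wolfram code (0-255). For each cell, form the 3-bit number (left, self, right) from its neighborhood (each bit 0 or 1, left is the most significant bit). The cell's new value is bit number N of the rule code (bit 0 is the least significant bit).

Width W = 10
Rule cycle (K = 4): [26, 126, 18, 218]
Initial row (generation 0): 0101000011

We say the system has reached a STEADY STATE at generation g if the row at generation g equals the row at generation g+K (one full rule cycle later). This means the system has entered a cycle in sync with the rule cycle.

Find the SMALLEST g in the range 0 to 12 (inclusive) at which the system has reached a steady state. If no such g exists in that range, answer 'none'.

Answer: 3

Derivation:
Gen 0: 0101000011
Gen 1 (rule 26): 1000100110
Gen 2 (rule 126): 1101111111
Gen 3 (rule 18): 0000000000
Gen 4 (rule 218): 0000000000
Gen 5 (rule 26): 0000000000
Gen 6 (rule 126): 0000000000
Gen 7 (rule 18): 0000000000
Gen 8 (rule 218): 0000000000
Gen 9 (rule 26): 0000000000
Gen 10 (rule 126): 0000000000
Gen 11 (rule 18): 0000000000
Gen 12 (rule 218): 0000000000
Gen 13 (rule 26): 0000000000
Gen 14 (rule 126): 0000000000
Gen 15 (rule 18): 0000000000
Gen 16 (rule 218): 0000000000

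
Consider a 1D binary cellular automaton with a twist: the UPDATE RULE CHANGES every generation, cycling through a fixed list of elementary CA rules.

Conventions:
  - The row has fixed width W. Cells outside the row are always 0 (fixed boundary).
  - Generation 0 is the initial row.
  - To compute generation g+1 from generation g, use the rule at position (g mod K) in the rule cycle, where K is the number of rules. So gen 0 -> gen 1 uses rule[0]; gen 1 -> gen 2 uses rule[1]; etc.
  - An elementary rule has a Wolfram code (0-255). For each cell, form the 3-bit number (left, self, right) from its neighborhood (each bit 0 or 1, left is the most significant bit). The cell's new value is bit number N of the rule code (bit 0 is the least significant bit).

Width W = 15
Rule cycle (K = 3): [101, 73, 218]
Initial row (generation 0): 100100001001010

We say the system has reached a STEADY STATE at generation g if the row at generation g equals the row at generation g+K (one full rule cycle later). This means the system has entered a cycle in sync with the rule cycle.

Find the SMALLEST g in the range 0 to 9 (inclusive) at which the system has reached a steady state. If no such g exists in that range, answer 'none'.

Answer: none

Derivation:
Gen 0: 100100001001010
Gen 1 (rule 101): 100101101001110
Gen 2 (rule 73): 000001100001010
Gen 3 (rule 218): 000011110010001
Gen 4 (rule 101): 111000010010101
Gen 5 (rule 73): 101011000000000
Gen 6 (rule 218): 000011100000000
Gen 7 (rule 101): 111000101111111
Gen 8 (rule 73): 101010001000001
Gen 9 (rule 218): 000001010100010
Gen 10 (rule 101): 111101111101010
Gen 11 (rule 73): 100101000100000
Gen 12 (rule 218): 011000101010000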